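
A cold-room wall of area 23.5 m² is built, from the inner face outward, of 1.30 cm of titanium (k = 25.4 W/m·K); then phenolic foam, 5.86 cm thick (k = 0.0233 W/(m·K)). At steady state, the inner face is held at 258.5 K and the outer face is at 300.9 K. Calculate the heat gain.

Q = 396 W

Resistance network (inner→outer):
  R_titanium = L/(kA) = 0.0130/(25.4·23.5) = 2.178×10^-5 K/W
  R_phenolic foam = L/(kA) = 0.0586/(0.0233·23.5) = 0.1070 K/W
ΣR = 2.178×10^-5 + 0.1070 = 0.1070 K/W
Q = ΔT/ΣR = (258.5 K − 300.9 K)/0.1070 = -396 W
(Negative Q ⇒ heat flows inward; heat gain = 396 W.)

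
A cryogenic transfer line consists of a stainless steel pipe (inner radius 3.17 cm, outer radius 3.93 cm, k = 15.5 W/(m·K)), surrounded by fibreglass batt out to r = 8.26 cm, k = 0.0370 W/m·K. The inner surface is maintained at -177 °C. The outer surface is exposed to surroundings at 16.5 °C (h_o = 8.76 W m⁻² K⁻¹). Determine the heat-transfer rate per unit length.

Q' = 56.6 W/m

Series thermal resistances, inner to outer:
  R'_stainless steel = ln(0.0393/0.0317)/(2πk) = 0.2149/(2π·15.5) = 0.002207 m·K/W
  R'_fibreglass batt = ln(0.0826/0.0393)/(2πk) = 0.7428/(2π·0.0370) = 3.195 m·K/W
  R'_conv,out = 1/(2πr h) = 1/(2π·0.0826·8.76) = 0.2200 m·K/W
ΣR = 0.002207 + 3.195 + 0.2200 = 3.417 m·K/W
Q' = ΔT/ΣR = (-177 °C − 16.5 °C)/3.417 = -56.6 W/m
(Negative Q' ⇒ heat flows inward; heat gain = 56.6 W/m.)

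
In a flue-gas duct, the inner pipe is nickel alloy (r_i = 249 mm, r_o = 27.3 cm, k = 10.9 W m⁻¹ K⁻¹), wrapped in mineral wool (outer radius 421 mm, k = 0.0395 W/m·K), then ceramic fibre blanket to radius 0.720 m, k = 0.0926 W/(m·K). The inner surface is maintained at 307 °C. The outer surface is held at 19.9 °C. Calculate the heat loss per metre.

Resistance network (inner→outer):
  R'_nickel alloy = ln(0.273/0.249)/(2πk) = 0.09202/(2π·10.9) = 0.001344 m·K/W
  R'_mineral wool = ln(0.421/0.273)/(2πk) = 0.4332/(2π·0.0395) = 1.745 m·K/W
  R'_ceramic fibre blanket = ln(0.720/0.421)/(2πk) = 0.5366/(2π·0.0926) = 0.9223 m·K/W
ΣR = 0.001344 + 1.745 + 0.9223 = 2.669 m·K/W
Q' = ΔT/ΣR = (307 °C − 19.9 °C)/2.669 = 108 W/m

Q' = 108 W/m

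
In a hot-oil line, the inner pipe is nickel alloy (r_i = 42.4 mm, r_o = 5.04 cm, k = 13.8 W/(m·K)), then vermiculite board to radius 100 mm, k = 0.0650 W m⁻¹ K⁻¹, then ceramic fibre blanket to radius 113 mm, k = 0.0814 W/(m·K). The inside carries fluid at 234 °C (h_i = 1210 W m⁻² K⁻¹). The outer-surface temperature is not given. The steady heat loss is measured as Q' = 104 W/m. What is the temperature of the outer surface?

T_out = 34.1 °C

Series resistances:
  R'_conv,in = 1/(2πr h) = 1/(2π·0.0424·1210) = 0.003102 m·K/W
  R'_nickel alloy = ln(0.0504/0.0424)/(2πk) = 0.1728/(2π·13.8) = 0.001993 m·K/W
  R'_vermiculite board = ln(0.100/0.0504)/(2πk) = 0.6852/(2π·0.0650) = 1.678 m·K/W
  R'_ceramic fibre blanket = ln(0.113/0.100)/(2πk) = 0.1222/(2π·0.0814) = 0.2390 m·K/W
ΣR = 1.922 m·K/W
ΔT = Q'·ΣR = 104 × 1.922 = 199.9 K
Heat flows outward, so T_out = T_in − ΔT = 234 − 199.9 = 34.1 °C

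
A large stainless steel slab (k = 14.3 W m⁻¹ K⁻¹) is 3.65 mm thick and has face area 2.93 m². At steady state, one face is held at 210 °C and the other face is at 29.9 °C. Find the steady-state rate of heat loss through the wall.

Q = kA·ΔT/L = 14.3 × 2.93 × |210 °C − 29.9 °C| / 0.00365 = 2.07×10^6 W

Q = 2070 kW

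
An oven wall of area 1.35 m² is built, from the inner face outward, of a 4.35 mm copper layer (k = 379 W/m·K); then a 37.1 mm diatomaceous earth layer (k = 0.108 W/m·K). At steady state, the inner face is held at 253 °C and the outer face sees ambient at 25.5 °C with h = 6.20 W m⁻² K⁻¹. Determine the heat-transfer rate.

Q = 608 W

Treat each layer as a resistance in series:
  R_copper = L/(kA) = 0.00435/(379·1.35) = 8.502×10^-6 K/W
  R_diatomaceous earth = L/(kA) = 0.0371/(0.108·1.35) = 0.2545 K/W
  R_conv,out = 1/(hA) = 1/(6.20·1.35) = 0.1195 K/W
ΣR = 8.502×10^-6 + 0.2545 + 0.1195 = 0.3740 K/W
Q = ΔT/ΣR = (253 °C − 25.5 °C)/0.3740 = 608 W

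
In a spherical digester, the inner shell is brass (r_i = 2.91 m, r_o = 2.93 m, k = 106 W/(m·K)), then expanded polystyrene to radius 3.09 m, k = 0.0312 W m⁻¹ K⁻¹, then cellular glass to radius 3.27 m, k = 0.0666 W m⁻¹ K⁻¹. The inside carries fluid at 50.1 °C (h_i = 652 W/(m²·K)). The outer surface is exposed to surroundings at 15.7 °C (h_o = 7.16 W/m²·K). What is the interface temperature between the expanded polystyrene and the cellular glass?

Series thermal resistances, inner to outer:
  R_conv,in = 1/(4πr²h) = 1/(4π·2.91²·652) = 1.441×10^-5 K/W
  R_brass = (1/2.91 − 1/2.93)/(4πk) = 0.002346/(4π·106) = 1.761×10^-6 K/W
  R_expanded polystyrene = (1/2.93 − 1/3.09)/(4πk) = 0.01767/(4π·0.0312) = 0.04507 K/W
  R_cellular glass = (1/3.09 − 1/3.27)/(4πk) = 0.01781/(4π·0.0666) = 0.02129 K/W
  R_conv,out = 1/(4πr²h) = 1/(4π·3.27²·7.16) = 0.001039 K/W
ΣR = 1.441×10^-5 + 1.761×10^-6 + 0.04507 + 0.02129 + 0.001039 = 0.06742 K/W
Q = ΔT/ΣR = (50.1 °C − 15.7 °C)/0.06742 = 510.2 W
From the inner boundary to the expanded polystyrene/cellular glass interface, ΣR_partial = 0.04509 K/W.
T_interface = T_in − Q·ΣR_partial = 50.1 °C − (510.2)(0.04509) = 27.1 °C

T = 27.1 °C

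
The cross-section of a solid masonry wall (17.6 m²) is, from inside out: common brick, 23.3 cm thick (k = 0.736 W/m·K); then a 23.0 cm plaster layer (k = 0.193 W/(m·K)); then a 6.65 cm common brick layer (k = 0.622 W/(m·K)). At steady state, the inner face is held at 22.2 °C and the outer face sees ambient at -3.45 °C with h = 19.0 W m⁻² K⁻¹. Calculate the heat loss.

Q = 271 W

Series thermal resistances, inner to outer:
  R_common brick = L/(kA) = 0.233/(0.736·17.6) = 0.01799 K/W
  R_plaster = L/(kA) = 0.230/(0.193·17.6) = 0.06771 K/W
  R_common brick = L/(kA) = 0.0665/(0.622·17.6) = 0.006075 K/W
  R_conv,out = 1/(hA) = 1/(19.0·17.6) = 0.002990 K/W
ΣR = 0.01799 + 0.06771 + 0.006075 + 0.002990 = 0.09477 K/W
Q = ΔT/ΣR = (22.2 °C − -3.45 °C)/0.09477 = 271 W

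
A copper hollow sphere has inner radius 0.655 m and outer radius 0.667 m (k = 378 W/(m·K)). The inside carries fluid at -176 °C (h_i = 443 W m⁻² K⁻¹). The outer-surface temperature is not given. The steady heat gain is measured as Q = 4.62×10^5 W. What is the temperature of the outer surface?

T_out = 20.1 °C

Sum the resistances:
  R_conv,in = 1/(4πr²h) = 1/(4π·0.655²·443) = 4.187×10^-4 K/W
  R_copper = (1/0.655 − 1/0.667)/(4πk) = 0.02747/(4π·378) = 5.782×10^-6 K/W
ΣR = 4.245×10^-4 K/W
ΔT = Q·ΣR = 4.62×10^5 × 4.245×10^-4 = 196.1 K
Heat flows inward, so T_out = T_in + ΔT = -176 + 196.1 = 20.1 °C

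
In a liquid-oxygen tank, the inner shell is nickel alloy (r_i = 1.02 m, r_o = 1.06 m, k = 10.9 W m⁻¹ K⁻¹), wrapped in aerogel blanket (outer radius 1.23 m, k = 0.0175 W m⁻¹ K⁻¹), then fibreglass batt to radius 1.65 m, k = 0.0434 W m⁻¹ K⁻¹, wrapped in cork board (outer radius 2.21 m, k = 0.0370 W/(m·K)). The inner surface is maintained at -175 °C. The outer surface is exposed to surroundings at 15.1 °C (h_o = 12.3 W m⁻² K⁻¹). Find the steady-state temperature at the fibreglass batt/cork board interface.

T = -33.2 °C

Treat each layer as a resistance in series:
  R_nickel alloy = (1/1.02 − 1/1.06)/(4πk) = 0.03700/(4π·10.9) = 2.701×10^-4 K/W
  R_aerogel blanket = (1/1.06 − 1/1.23)/(4πk) = 0.1304/(4π·0.0175) = 0.5929 K/W
  R_fibreglass batt = (1/1.23 − 1/1.65)/(4πk) = 0.2069/(4π·0.0434) = 0.3795 K/W
  R_cork board = (1/1.65 − 1/2.21)/(4πk) = 0.1536/(4π·0.0370) = 0.3303 K/W
  R_conv,out = 1/(4πr²h) = 1/(4π·2.21²·12.3) = 0.001325 K/W
ΣR = 2.701×10^-4 + 0.5929 + 0.3795 + 0.3303 + 0.001325 = 1.304 K/W
Q = ΔT/ΣR = (-175 °C − 15.1 °C)/1.304 = -145.8 W
From the inner boundary to the fibreglass batt/cork board interface, ΣR_partial = 0.9727 K/W.
T_interface = T_in − Q·ΣR_partial = -175 °C − (-145.8)(0.9727) = -33.2 °C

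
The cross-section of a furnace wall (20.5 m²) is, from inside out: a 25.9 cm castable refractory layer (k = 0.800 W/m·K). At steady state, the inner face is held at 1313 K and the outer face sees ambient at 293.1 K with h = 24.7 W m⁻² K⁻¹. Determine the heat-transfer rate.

Q = 57400 W

Treat each layer as a resistance in series:
  R_castable refractory = L/(kA) = 0.259/(0.800·20.5) = 0.01579 K/W
  R_conv,out = 1/(hA) = 1/(24.7·20.5) = 0.001975 K/W
ΣR = 0.01579 + 0.001975 = 0.01776 K/W
Q = ΔT/ΣR = (1313 K − 293.1 K)/0.01776 = 57400 W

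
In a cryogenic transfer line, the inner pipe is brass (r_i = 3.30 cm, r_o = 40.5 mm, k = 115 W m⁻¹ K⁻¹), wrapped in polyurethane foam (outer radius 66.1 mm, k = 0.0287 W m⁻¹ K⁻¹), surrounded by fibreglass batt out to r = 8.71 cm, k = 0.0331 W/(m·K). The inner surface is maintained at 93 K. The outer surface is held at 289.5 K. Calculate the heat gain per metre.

Q' = 48.6 W/m

Treat each layer as a resistance in series:
  R'_brass = ln(0.0405/0.0330)/(2πk) = 0.2048/(2π·115) = 2.834×10^-4 m·K/W
  R'_polyurethane foam = ln(0.0661/0.0405)/(2πk) = 0.4899/(2π·0.0287) = 2.717 m·K/W
  R'_fibreglass batt = ln(0.0871/0.0661)/(2πk) = 0.2759/(2π·0.0331) = 1.327 m·K/W
ΣR = 2.834×10^-4 + 2.717 + 1.327 = 4.044 m·K/W
Q' = ΔT/ΣR = (93 K − 289.5 K)/4.044 = -48.6 W/m
(Negative Q' ⇒ heat flows inward; heat gain = 48.6 W/m.)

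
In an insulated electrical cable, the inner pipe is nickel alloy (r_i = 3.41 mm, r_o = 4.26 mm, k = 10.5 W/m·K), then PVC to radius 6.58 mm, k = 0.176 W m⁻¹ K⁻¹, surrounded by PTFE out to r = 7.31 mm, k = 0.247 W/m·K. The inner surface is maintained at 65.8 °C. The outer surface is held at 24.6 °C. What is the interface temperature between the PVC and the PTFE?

T = 30.6 °C

Series thermal resistances, inner to outer:
  R'_nickel alloy = ln(0.00426/0.00341)/(2πk) = 0.2226/(2π·10.5) = 0.003373 m·K/W
  R'_PVC = ln(0.00658/0.00426)/(2πk) = 0.4348/(2π·0.176) = 0.3932 m·K/W
  R'_PTFE = ln(0.00731/0.00658)/(2πk) = 0.1052/(2π·0.247) = 0.06779 m·K/W
ΣR = 0.003373 + 0.3932 + 0.06779 = 0.4644 m·K/W
Q' = ΔT/ΣR = (65.8 °C − 24.6 °C)/0.4644 = 88.72 W/m
From the inner boundary to the PVC/PTFE interface, ΣR_partial = 0.3966 m·K/W.
T_interface = T_in − Q'·ΣR_partial = 65.8 °C − (88.72)(0.3966) = 30.6 °C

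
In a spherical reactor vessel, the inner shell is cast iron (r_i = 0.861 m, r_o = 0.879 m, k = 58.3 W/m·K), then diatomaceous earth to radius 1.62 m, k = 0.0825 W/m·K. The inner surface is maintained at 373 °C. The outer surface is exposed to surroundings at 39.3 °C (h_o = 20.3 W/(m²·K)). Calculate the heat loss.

Q = 663 W

Resistance network (inner→outer):
  R_cast iron = (1/0.861 − 1/0.879)/(4πk) = 0.02378/(4π·58.3) = 3.246×10^-5 K/W
  R_diatomaceous earth = (1/0.879 − 1/1.62)/(4πk) = 0.5204/(4π·0.0825) = 0.5019 K/W
  R_conv,out = 1/(4πr²h) = 1/(4π·1.62²·20.3) = 0.001494 K/W
ΣR = 3.246×10^-5 + 0.5019 + 0.001494 = 0.5034 K/W
Q = ΔT/ΣR = (373 °C − 39.3 °C)/0.5034 = 663 W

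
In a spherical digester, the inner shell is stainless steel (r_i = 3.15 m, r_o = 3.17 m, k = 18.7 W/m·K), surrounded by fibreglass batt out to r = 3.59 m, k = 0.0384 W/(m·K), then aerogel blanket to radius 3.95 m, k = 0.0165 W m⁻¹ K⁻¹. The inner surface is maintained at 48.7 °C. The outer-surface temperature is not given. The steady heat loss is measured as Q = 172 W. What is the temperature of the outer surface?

Series resistances:
  R_stainless steel = (1/3.15 − 1/3.17)/(4πk) = 0.002003/(4π·18.7) = 8.523×10^-6 K/W
  R_fibreglass batt = (1/3.17 − 1/3.59)/(4πk) = 0.03691/(4π·0.0384) = 0.07648 K/W
  R_aerogel blanket = (1/3.59 − 1/3.95)/(4πk) = 0.02539/(4π·0.0165) = 0.1224 K/W
ΣR = 0.1989 K/W
ΔT = Q·ΣR = 172 × 0.1989 = 34.21 K
Heat flows outward, so T_out = T_in − ΔT = 48.7 − 34.21 = 14.5 °C

T_out = 14.5 °C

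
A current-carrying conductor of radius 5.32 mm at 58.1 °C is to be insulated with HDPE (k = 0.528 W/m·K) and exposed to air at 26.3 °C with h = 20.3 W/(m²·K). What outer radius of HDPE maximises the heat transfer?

r_cr = 2.60 cm

For a cylinder, r_cr = k_ins/h = 0.528/20.3 = 0.0260 m = 2.60 cm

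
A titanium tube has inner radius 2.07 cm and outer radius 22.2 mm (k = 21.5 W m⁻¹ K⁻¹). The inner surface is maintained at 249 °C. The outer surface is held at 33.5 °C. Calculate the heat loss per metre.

Q' = 2πk·ΔT/ln(r₂/r₁) = 2π × 21.5 × 215.5 / ln(0.0222/0.0207) = 4.16×10^5 W/m

Q' = 416 kW/m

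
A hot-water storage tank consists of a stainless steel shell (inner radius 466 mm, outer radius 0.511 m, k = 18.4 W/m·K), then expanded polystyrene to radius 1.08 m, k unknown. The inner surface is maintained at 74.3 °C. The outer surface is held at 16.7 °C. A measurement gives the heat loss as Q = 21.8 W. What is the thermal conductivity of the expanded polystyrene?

k = 0.0311 W/m·K

ΣR = ΔT/Q = |74.3 − 16.7|/21.8 = 2.642 K/W
Known resistances:
  R_stainless steel = (1/0.466 − 1/0.511)/(4πk) = 0.1890/(4π·18.4) = 8.173×10^-4 K/W
R_expanded polystyrene = ΣR − ΣR_known = 2.642 − 8.173×10^-4 = 2.641 K/W
(1/r₁−1/r₂)/(4πk) = 2.641 ⇒ k = 1.031/(4π·2.641) = 0.0311 W/m·K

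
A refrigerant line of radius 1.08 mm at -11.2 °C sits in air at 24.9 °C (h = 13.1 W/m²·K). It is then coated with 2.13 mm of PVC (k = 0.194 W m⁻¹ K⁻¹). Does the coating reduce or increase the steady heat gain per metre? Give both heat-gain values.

Critical radius for a cylinder: r_cr = k/h = 0.0148 m = 1.48 cm.
Outer radius after coating: r₂ = 0.00108 + 0.00213 = 0.00321 m.
Since r₁ < r_cr and r₂ ≤ r_cr, the coating moves toward the maximum at r_cr — heat gain rises.
Bare: R = 1/(2πr₁h) = 11.25 m·K/W; Q = 36.1/11.25 = 3.21 W/m.
Coated: R = R_cond + R_conv = 4.678 m·K/W; Q = 36.1/4.678 = 7.72 W/m.

increases: 3.21 → 7.72 W/m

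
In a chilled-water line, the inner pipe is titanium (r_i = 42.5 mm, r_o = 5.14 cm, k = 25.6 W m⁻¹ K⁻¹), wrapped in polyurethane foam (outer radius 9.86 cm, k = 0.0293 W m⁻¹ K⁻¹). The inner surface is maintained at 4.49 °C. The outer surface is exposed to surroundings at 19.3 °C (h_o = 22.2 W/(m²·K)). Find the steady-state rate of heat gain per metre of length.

Q' = 4.10 W/m

Series thermal resistances, inner to outer:
  R'_titanium = ln(0.0514/0.0425)/(2πk) = 0.1901/(2π·25.6) = 0.001182 m·K/W
  R'_polyurethane foam = ln(0.0986/0.0514)/(2πk) = 0.6514/(2π·0.0293) = 3.539 m·K/W
  R'_conv,out = 1/(2πr h) = 1/(2π·0.0986·22.2) = 0.07271 m·K/W
ΣR = 0.001182 + 3.539 + 0.07271 = 3.613 m·K/W
Q' = ΔT/ΣR = (4.49 °C − 19.3 °C)/3.613 = -4.10 W/m
(Negative Q' ⇒ heat flows inward; heat gain = 4.10 W/m.)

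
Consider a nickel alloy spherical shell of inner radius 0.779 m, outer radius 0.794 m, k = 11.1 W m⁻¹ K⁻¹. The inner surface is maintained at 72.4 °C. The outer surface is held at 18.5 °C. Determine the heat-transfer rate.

Q = 310 kW

Q = 4πk·ΔT/(1/r₁ − 1/r₂) = 4π × 11.1 × 53.9 / (1/0.779 − 1/0.794) = 3.10×10^5 W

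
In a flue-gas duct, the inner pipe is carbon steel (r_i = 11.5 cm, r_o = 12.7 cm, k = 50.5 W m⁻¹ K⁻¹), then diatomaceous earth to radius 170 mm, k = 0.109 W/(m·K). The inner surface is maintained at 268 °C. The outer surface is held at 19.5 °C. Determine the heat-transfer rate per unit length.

Treat each layer as a resistance in series:
  R'_carbon steel = ln(0.127/0.115)/(2πk) = 0.09925/(2π·50.5) = 3.128×10^-4 m·K/W
  R'_diatomaceous earth = ln(0.170/0.127)/(2πk) = 0.2916/(2π·0.109) = 0.4258 m·K/W
ΣR = 3.128×10^-4 + 0.4258 = 0.4261 m·K/W
Q' = ΔT/ΣR = (268 °C − 19.5 °C)/0.4261 = 583 W/m

Q' = 583 W/m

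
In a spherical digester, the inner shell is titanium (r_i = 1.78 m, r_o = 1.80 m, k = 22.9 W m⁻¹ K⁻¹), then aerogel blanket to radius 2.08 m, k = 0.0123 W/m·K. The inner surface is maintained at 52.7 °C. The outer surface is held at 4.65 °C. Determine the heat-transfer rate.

Q = 99.3 W

Series thermal resistances, inner to outer:
  R_titanium = (1/1.78 − 1/1.80)/(4πk) = 0.006242/(4π·22.9) = 2.169×10^-5 K/W
  R_aerogel blanket = (1/1.80 − 1/2.08)/(4πk) = 0.07479/(4π·0.0123) = 0.4838 K/W
ΣR = 2.169×10^-5 + 0.4838 = 0.4838 K/W
Q = ΔT/ΣR = (52.7 °C − 4.65 °C)/0.4838 = 99.3 W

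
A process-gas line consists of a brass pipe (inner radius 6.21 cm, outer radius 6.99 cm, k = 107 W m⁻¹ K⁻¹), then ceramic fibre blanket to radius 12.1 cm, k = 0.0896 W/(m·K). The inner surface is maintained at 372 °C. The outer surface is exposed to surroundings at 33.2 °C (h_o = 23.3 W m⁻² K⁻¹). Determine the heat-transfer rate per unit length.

Q' = 329 W/m

Resistance network (inner→outer):
  R'_brass = ln(0.0699/0.0621)/(2πk) = 0.1183/(2π·107) = 1.760×10^-4 m·K/W
  R'_ceramic fibre blanket = ln(0.121/0.0699)/(2πk) = 0.5487/(2π·0.0896) = 0.9747 m·K/W
  R'_conv,out = 1/(2πr h) = 1/(2π·0.121·23.3) = 0.05645 m·K/W
ΣR = 1.760×10^-4 + 0.9747 + 0.05645 = 1.031 m·K/W
Q' = ΔT/ΣR = (372 °C − 33.2 °C)/1.031 = 329 W/m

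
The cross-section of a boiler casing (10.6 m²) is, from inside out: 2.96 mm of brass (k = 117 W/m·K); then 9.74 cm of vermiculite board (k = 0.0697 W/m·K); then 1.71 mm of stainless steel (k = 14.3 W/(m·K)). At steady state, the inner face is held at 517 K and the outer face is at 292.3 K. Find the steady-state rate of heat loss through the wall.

Q = 1700 W

Series thermal resistances, inner to outer:
  R_brass = L/(kA) = 0.00296/(117·10.6) = 2.387×10^-6 K/W
  R_vermiculite board = L/(kA) = 0.0974/(0.0697·10.6) = 0.1318 K/W
  R_stainless steel = L/(kA) = 0.00171/(14.3·10.6) = 1.128×10^-5 K/W
ΣR = 2.387×10^-6 + 0.1318 + 1.128×10^-5 = 0.1318 K/W
Q = ΔT/ΣR = (517 K − 292.3 K)/0.1318 = 1700 W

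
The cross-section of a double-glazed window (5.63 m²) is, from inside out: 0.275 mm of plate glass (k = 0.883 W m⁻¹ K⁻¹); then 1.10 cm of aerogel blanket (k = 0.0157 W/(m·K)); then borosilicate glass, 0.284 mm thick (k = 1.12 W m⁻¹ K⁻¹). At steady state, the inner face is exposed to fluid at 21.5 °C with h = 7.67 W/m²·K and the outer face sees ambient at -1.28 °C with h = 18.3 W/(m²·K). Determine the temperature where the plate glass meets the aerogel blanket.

Series thermal resistances, inner to outer:
  R_conv,in = 1/(hA) = 1/(7.67·5.63) = 0.02316 K/W
  R_plate glass = L/(kA) = 2.75×10^-4/(0.883·5.63) = 5.532×10^-5 K/W
  R_aerogel blanket = L/(kA) = 0.0110/(0.0157·5.63) = 0.1244 K/W
  R_borosilicate glass = L/(kA) = 2.84×10^-4/(1.12·5.63) = 4.504×10^-5 K/W
  R_conv,out = 1/(hA) = 1/(18.3·5.63) = 0.009706 K/W
ΣR = 0.02316 + 5.532×10^-5 + 0.1244 + 4.504×10^-5 + 0.009706 = 0.1574 K/W
Q = ΔT/ΣR = (21.5 °C − -1.28 °C)/0.1574 = 144.7 W
From the inner boundary to the plate glass/aerogel blanket interface, ΣR_partial = 0.02322 K/W.
T_interface = T_in − Q·ΣR_partial = 21.5 °C − (144.7)(0.02322) = 18.1 °C

T = 18.1 °C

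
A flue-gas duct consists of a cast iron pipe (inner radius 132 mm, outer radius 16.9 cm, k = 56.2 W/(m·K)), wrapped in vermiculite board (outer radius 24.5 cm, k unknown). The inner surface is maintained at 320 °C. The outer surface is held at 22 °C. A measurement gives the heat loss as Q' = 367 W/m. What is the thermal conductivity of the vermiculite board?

k = 0.0729 W/m·K

ΣR = ΔT/Q' = |320 − 22|/367 = 0.8120 m·K/W
Known resistances:
  R'_cast iron = ln(0.169/0.132)/(2πk) = 0.2471/(2π·56.2) = 6.998×10^-4 m·K/W
R_vermiculite board = ΣR − ΣR_known = 0.8120 − 6.998×10^-4 = 0.8113 m·K/W
ln(r₂/r₁)/(2πk) = 0.8113 ⇒ k = 0.3714/(2π·0.8113) = 0.0729 W/m·K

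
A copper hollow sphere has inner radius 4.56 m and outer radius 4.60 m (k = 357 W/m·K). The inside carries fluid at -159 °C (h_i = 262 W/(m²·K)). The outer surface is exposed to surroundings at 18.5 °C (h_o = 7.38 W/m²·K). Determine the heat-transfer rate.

Treat each layer as a resistance in series:
  R_conv,in = 1/(4πr²h) = 1/(4π·4.56²·262) = 1.461×10^-5 K/W
  R_copper = (1/4.56 − 1/4.60)/(4πk) = 0.001907/(4π·357) = 4.251×10^-7 K/W
  R_conv,out = 1/(4πr²h) = 1/(4π·4.60²·7.38) = 5.096×10^-4 K/W
ΣR = 1.461×10^-5 + 4.251×10^-7 + 5.096×10^-4 = 5.246×10^-4 K/W
Q = ΔT/ΣR = (-159 °C − 18.5 °C)/5.246×10^-4 = -3.38×10^5 W
(Negative Q ⇒ heat flows inward; heat gain = 3.38×10^5 W.)

Q = 3.38×10^5 W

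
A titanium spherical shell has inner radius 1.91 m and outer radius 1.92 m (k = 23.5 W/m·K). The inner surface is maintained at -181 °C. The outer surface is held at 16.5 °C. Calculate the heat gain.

Q = 2.14×10^7 W

Q = 4πk·ΔT/(1/r₁ − 1/r₂) = 4π × 23.5 × 197.5 / (1/1.91 − 1/1.92) = 2.14×10^7 W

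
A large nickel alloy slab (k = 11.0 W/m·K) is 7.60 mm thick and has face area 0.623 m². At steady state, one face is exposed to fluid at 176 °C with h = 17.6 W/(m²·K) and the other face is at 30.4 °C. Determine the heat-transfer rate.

Treat each layer as a resistance in series:
  R_conv,in = 1/(hA) = 1/(17.6·0.623) = 0.09120 K/W
  R_nickel alloy = L/(kA) = 0.00760/(11.0·0.623) = 0.001109 K/W
ΣR = 0.09120 + 0.001109 = 0.09231 K/W
Q = ΔT/ΣR = (176 °C − 30.4 °C)/0.09231 = 1580 W

Q = 1580 W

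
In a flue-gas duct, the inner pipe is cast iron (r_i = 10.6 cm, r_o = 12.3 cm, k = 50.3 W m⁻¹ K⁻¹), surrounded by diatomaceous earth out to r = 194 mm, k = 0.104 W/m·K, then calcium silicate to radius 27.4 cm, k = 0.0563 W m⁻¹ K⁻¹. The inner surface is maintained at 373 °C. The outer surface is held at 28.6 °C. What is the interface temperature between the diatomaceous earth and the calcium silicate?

Resistance network (inner→outer):
  R'_cast iron = ln(0.123/0.106)/(2πk) = 0.1487/(2π·50.3) = 4.706×10^-4 m·K/W
  R'_diatomaceous earth = ln(0.194/0.123)/(2πk) = 0.4557/(2π·0.104) = 0.6973 m·K/W
  R'_calcium silicate = ln(0.274/0.194)/(2πk) = 0.3453/(2π·0.0563) = 0.9760 m·K/W
ΣR = 4.706×10^-4 + 0.6973 + 0.9760 = 1.674 m·K/W
Q' = ΔT/ΣR = (373 °C − 28.6 °C)/1.674 = 205.7 W/m
From the inner boundary to the diatomaceous earth/calcium silicate interface, ΣR_partial = 0.6978 m·K/W.
T_interface = T_in − Q'·ΣR_partial = 373 °C − (205.7)(0.6978) = 229 °C

T = 229 °C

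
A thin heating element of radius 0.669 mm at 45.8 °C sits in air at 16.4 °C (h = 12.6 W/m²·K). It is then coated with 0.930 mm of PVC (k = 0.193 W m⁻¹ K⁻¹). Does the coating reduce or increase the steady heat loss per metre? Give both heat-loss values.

increases: 1.56 → 3.41 W/m

Critical radius for a cylinder: r_cr = k/h = 0.0153 m = 1.53 cm.
Outer radius after coating: r₂ = 6.69×10^-4 + 9.30×10^-4 = 0.001599 m.
Since r₁ < r_cr and r₂ ≤ r_cr, the coating moves toward the maximum at r_cr — heat loss rises.
Bare: R = 1/(2πr₁h) = 18.88 m·K/W; Q = 29.4/18.88 = 1.56 W/m.
Coated: R = R_cond + R_conv = 8.618 m·K/W; Q = 29.4/8.618 = 3.41 W/m.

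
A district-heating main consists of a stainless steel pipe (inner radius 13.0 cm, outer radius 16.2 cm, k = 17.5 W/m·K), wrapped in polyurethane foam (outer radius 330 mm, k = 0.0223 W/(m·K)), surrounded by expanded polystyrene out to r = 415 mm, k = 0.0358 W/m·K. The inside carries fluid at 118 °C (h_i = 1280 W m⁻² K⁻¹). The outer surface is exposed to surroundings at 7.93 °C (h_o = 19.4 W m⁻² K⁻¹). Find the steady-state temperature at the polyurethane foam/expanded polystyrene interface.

T = 26.6 °C

Resistance network (inner→outer):
  R'_conv,in = 1/(2πr h) = 1/(2π·0.130·1280) = 9.565×10^-4 m·K/W
  R'_stainless steel = ln(0.162/0.130)/(2πk) = 0.2201/(2π·17.5) = 0.002001 m·K/W
  R'_polyurethane foam = ln(0.330/0.162)/(2πk) = 0.7115/(2π·0.0223) = 5.078 m·K/W
  R'_expanded polystyrene = ln(0.415/0.330)/(2πk) = 0.2292/(2π·0.0358) = 1.019 m·K/W
  R'_conv,out = 1/(2πr h) = 1/(2π·0.415·19.4) = 0.01977 m·K/W
ΣR = 9.565×10^-4 + 0.002001 + 5.078 + 1.019 + 0.01977 = 6.120 m·K/W
Q' = ΔT/ΣR = (118 °C − 7.93 °C)/6.120 = 17.99 W/m
From the inner boundary to the polyurethane foam/expanded polystyrene interface, ΣR_partial = 5.081 m·K/W.
T_interface = T_in − Q'·ΣR_partial = 118 °C − (17.99)(5.081) = 26.6 °C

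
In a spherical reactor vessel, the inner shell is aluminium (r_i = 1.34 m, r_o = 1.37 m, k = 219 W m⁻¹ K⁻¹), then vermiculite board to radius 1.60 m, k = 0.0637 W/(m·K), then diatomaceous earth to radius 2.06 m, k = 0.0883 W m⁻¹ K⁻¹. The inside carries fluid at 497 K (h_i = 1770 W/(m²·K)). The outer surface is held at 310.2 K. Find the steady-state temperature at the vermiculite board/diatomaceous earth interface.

T = 402 K

Treat each layer as a resistance in series:
  R_conv,in = 1/(4πr²h) = 1/(4π·1.34²·1770) = 2.504×10^-5 K/W
  R_aluminium = (1/1.34 − 1/1.37)/(4πk) = 0.01634/(4π·219) = 5.938×10^-6 K/W
  R_vermiculite board = (1/1.37 − 1/1.60)/(4πk) = 0.1049/(4π·0.0637) = 0.1311 K/W
  R_diatomaceous earth = (1/1.60 − 1/2.06)/(4πk) = 0.1396/(4π·0.0883) = 0.1258 K/W
ΣR = 2.504×10^-5 + 5.938×10^-6 + 0.1311 + 0.1258 = 0.2569 K/W
Q = ΔT/ΣR = (497 K − 310.2 K)/0.2569 = 727.1 W
From the inner boundary to the vermiculite board/diatomaceous earth interface, ΣR_partial = 0.1311 K/W.
T_interface = T_in − Q·ΣR_partial = 497 K − (727.1)(0.1311) = 402 K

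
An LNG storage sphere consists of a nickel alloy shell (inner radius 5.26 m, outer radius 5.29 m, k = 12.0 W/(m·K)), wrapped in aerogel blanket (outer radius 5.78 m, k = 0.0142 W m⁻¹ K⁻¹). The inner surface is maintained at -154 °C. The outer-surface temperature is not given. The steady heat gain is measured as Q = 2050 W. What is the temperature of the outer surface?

Series resistances:
  R_nickel alloy = (1/5.26 − 1/5.29)/(4πk) = 0.001078/(4π·12.0) = 7.150×10^-6 K/W
  R_aerogel blanket = (1/5.29 − 1/5.78)/(4πk) = 0.01603/(4π·0.0142) = 0.08981 K/W
ΣR = 0.08982 K/W
ΔT = Q·ΣR = 2050 × 0.08982 = 184.1 K
Heat flows inward, so T_out = T_in + ΔT = -154 + 184.1 = 30.1 °C

T_out = 30.1 °C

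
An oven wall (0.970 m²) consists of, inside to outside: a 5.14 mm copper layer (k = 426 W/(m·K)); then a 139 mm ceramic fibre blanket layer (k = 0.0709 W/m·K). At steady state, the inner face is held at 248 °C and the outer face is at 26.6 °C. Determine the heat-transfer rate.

Treat each layer as a resistance in series:
  R_copper = L/(kA) = 0.00514/(426·0.970) = 1.244×10^-5 K/W
  R_ceramic fibre blanket = L/(kA) = 0.139/(0.0709·0.970) = 2.021 K/W
ΣR = 1.244×10^-5 + 2.021 = 2.021 K/W
Q = ΔT/ΣR = (248 °C − 26.6 °C)/2.021 = 110 W

Q = 110 W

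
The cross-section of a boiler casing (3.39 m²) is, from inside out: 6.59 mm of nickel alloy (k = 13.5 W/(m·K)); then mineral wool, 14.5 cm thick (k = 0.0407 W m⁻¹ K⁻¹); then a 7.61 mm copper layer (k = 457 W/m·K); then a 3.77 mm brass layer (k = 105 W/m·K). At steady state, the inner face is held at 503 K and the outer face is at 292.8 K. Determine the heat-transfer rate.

Q = 200 W

Resistance network (inner→outer):
  R_nickel alloy = L/(kA) = 0.00659/(13.5·3.39) = 1.440×10^-4 K/W
  R_mineral wool = L/(kA) = 0.145/(0.0407·3.39) = 1.051 K/W
  R_copper = L/(kA) = 0.00761/(457·3.39) = 4.912×10^-6 K/W
  R_brass = L/(kA) = 0.00377/(105·3.39) = 1.059×10^-5 K/W
ΣR = 1.440×10^-4 + 1.051 + 4.912×10^-6 + 1.059×10^-5 = 1.051 K/W
Q = ΔT/ΣR = (503 K − 292.8 K)/1.051 = 200 W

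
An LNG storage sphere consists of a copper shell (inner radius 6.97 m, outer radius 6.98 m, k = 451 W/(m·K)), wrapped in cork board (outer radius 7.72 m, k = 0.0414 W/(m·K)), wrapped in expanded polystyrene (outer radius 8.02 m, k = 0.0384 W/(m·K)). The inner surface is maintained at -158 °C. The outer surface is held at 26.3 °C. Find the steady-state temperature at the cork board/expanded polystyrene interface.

T = -24.5 °C

Treat each layer as a resistance in series:
  R_copper = (1/6.97 − 1/6.98)/(4πk) = 2.055×10^-4/(4π·451) = 3.627×10^-8 K/W
  R_cork board = (1/6.98 − 1/7.72)/(4πk) = 0.01373/(4π·0.0414) = 0.02640 K/W
  R_expanded polystyrene = (1/7.72 − 1/8.02)/(4πk) = 0.004845/(4π·0.0384) = 0.01004 K/W
ΣR = 3.627×10^-8 + 0.02640 + 0.01004 = 0.03644 K/W
Q = ΔT/ΣR = (-158 °C − 26.3 °C)/0.03644 = -5058 W
From the inner boundary to the cork board/expanded polystyrene interface, ΣR_partial = 0.02640 K/W.
T_interface = T_in − Q·ΣR_partial = -158 °C − (-5058)(0.02640) = -24.5 °C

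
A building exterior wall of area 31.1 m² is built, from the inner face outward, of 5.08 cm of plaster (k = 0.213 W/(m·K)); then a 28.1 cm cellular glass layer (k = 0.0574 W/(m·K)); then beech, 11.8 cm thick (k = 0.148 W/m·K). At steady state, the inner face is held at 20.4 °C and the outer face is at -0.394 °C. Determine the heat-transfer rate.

Q = 109 W

Treat each layer as a resistance in series:
  R_plaster = L/(kA) = 0.0508/(0.213·31.1) = 0.007669 K/W
  R_cellular glass = L/(kA) = 0.281/(0.0574·31.1) = 0.1574 K/W
  R_beech = L/(kA) = 0.118/(0.148·31.1) = 0.02564 K/W
ΣR = 0.007669 + 0.1574 + 0.02564 = 0.1907 K/W
Q = ΔT/ΣR = (20.4 °C − -0.394 °C)/0.1907 = 109 W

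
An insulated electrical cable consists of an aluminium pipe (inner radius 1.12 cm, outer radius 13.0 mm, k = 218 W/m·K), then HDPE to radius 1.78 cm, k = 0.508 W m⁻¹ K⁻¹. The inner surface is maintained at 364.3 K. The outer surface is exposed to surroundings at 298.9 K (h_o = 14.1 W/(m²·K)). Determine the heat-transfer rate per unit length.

Q' = 89.3 W/m

Treat each layer as a resistance in series:
  R'_aluminium = ln(0.0130/0.0112)/(2πk) = 0.1490/(2π·218) = 1.088×10^-4 m·K/W
  R'_HDPE = ln(0.0178/0.0130)/(2πk) = 0.3142/(2π·0.508) = 0.09845 m·K/W
  R'_conv,out = 1/(2πr h) = 1/(2π·0.0178·14.1) = 0.6341 m·K/W
ΣR = 1.088×10^-4 + 0.09845 + 0.6341 = 0.7327 m·K/W
Q' = ΔT/ΣR = (364.3 K − 298.9 K)/0.7327 = 89.3 W/m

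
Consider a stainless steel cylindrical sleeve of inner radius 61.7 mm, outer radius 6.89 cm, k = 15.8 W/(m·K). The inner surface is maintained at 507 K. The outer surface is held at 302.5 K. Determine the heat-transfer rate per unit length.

Q' = 2πk·ΔT/ln(r₂/r₁) = 2π × 15.8 × 204.5 / ln(0.0689/0.0617) = 1.84×10^5 W/m

Q' = 184 kW/m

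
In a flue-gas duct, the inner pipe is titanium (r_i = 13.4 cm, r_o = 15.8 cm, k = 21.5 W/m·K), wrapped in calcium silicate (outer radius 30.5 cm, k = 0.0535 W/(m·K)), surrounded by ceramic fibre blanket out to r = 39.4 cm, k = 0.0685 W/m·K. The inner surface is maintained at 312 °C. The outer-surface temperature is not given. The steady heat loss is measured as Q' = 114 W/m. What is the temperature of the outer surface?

Series resistances:
  R'_titanium = ln(0.158/0.134)/(2πk) = 0.1648/(2π·21.5) = 0.001220 m·K/W
  R'_calcium silicate = ln(0.305/0.158)/(2πk) = 0.6577/(2π·0.0535) = 1.957 m·K/W
  R'_ceramic fibre blanket = ln(0.394/0.305)/(2πk) = 0.2560/(2π·0.0685) = 0.5949 m·K/W
ΣR = 2.553 m·K/W
ΔT = Q'·ΣR = 114 × 2.553 = 291.0 K
Heat flows outward, so T_out = T_in − ΔT = 312 − 291.0 = 21.0 °C

T_out = 21.0 °C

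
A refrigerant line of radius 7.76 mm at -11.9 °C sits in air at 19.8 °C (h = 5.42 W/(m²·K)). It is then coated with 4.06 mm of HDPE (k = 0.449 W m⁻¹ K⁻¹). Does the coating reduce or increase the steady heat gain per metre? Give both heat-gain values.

Critical radius for a cylinder: r_cr = k/h = 0.0828 m = 8.28 cm.
Outer radius after coating: r₂ = 0.00776 + 0.00406 = 0.01182 m.
Since r₁ < r_cr and r₂ ≤ r_cr, the coating moves toward the maximum at r_cr — heat gain rises.
Bare: R = 1/(2πr₁h) = 3.784 m·K/W; Q = 31.7/3.784 = 8.38 W/m.
Coated: R = R_cond + R_conv = 2.633 m·K/W; Q = 31.7/2.633 = 12.0 W/m.

increases: 8.38 → 12.0 W/m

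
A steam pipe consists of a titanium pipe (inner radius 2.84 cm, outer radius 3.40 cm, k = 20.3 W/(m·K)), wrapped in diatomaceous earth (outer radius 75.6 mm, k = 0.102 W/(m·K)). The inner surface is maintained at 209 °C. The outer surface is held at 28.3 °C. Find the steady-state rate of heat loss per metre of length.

Q' = 145 W/m

Treat each layer as a resistance in series:
  R'_titanium = ln(0.0340/0.0284)/(2πk) = 0.1800/(2π·20.3) = 0.001411 m·K/W
  R'_diatomaceous earth = ln(0.0756/0.0340)/(2πk) = 0.7991/(2π·0.102) = 1.247 m·K/W
ΣR = 0.001411 + 1.247 = 1.248 m·K/W
Q' = ΔT/ΣR = (209 °C − 28.3 °C)/1.248 = 145 W/m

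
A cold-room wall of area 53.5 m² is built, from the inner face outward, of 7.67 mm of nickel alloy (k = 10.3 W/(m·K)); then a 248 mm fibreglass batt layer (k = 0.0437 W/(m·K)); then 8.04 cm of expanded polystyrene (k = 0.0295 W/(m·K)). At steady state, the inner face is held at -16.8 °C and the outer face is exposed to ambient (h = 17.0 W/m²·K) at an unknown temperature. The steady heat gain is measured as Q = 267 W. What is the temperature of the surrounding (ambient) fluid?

T_out = 25.4 °C

Sum the resistances:
  R_nickel alloy = L/(kA) = 0.00767/(10.3·53.5) = 1.392×10^-5 K/W
  R_fibreglass batt = L/(kA) = 0.248/(0.0437·53.5) = 0.1061 K/W
  R_expanded polystyrene = L/(kA) = 0.0804/(0.0295·53.5) = 0.05094 K/W
  R_conv,out = 1/(hA) = 1/(17.0·53.5) = 0.001100 K/W
ΣR = 0.1581 K/W
ΔT = Q·ΣR = 267 × 0.1581 = 42.21 K
Heat flows inward, so T_out = T_in + ΔT = -16.8 + 42.21 = 25.4 °C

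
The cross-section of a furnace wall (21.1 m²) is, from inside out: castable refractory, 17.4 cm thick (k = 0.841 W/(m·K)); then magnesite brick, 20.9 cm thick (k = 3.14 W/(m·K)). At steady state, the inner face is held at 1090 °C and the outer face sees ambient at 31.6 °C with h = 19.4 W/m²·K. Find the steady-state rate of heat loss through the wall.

Q = 68700 W

Treat each layer as a resistance in series:
  R_castable refractory = L/(kA) = 0.174/(0.841·21.1) = 0.009806 K/W
  R_magnesite brick = L/(kA) = 0.209/(3.14·21.1) = 0.003155 K/W
  R_conv,out = 1/(hA) = 1/(19.4·21.1) = 0.002443 K/W
ΣR = 0.009806 + 0.003155 + 0.002443 = 0.01540 K/W
Q = ΔT/ΣR = (1090 °C − 31.6 °C)/0.01540 = 68700 W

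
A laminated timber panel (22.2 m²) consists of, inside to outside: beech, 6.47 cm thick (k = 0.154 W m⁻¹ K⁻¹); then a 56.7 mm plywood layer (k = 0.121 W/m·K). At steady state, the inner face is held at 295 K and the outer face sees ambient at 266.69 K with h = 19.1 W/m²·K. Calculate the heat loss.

Treat each layer as a resistance in series:
  R_beech = L/(kA) = 0.0647/(0.154·22.2) = 0.01892 K/W
  R_plywood = L/(kA) = 0.0567/(0.121·22.2) = 0.02111 K/W
  R_conv,out = 1/(hA) = 1/(19.1·22.2) = 0.002358 K/W
ΣR = 0.01892 + 0.02111 + 0.002358 = 0.04239 K/W
Q = ΔT/ΣR = (295 K − 266.69 K)/0.04239 = 668 W

Q = 668 W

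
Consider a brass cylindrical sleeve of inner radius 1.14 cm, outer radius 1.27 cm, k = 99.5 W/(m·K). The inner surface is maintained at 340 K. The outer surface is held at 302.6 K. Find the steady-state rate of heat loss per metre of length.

Q' = 2πk·ΔT/ln(r₂/r₁) = 2π × 99.5 × 37.4 / ln(0.0127/0.0114) = 2.17×10^5 W/m

Q' = 217 kW/m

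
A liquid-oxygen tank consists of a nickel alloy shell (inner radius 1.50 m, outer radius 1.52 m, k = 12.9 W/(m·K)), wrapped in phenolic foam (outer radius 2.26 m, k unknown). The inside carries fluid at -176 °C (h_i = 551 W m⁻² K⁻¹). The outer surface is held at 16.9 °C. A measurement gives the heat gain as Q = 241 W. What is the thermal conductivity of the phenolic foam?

ΣR = ΔT/Q = |-176 − 16.9|/241 = 0.8004 K/W
Known resistances:
  R_conv,in = 1/(4πr²h) = 1/(4π·1.50²·551) = 6.419×10^-5 K/W
  R_nickel alloy = (1/1.50 − 1/1.52)/(4πk) = 0.008772/(4π·12.9) = 5.411×10^-5 K/W
R_phenolic foam = ΣR − ΣR_known = 0.8004 − 1.183×10^-4 = 0.8003 K/W
(1/r₁−1/r₂)/(4πk) = 0.8003 ⇒ k = 0.2154/(4π·0.8003) = 0.0214 W/m·K

k = 0.0214 W/m·K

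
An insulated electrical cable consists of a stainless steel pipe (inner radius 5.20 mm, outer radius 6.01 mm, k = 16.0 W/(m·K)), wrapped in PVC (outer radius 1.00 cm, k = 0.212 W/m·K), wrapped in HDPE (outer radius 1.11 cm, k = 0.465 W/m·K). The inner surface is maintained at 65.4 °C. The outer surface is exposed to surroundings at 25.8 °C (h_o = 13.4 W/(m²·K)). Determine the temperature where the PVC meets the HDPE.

T = 55.2 °C

Treat each layer as a resistance in series:
  R'_stainless steel = ln(0.00601/0.00520)/(2πk) = 0.1448/(2π·16.0) = 0.001440 m·K/W
  R'_PVC = ln(0.0100/0.00601)/(2πk) = 0.5092/(2π·0.212) = 0.3822 m·K/W
  R'_HDPE = ln(0.0111/0.0100)/(2πk) = 0.1044/(2π·0.465) = 0.03572 m·K/W
  R'_conv,out = 1/(2πr h) = 1/(2π·0.0111·13.4) = 1.070 m·K/W
ΣR = 0.001440 + 0.3822 + 0.03572 + 1.070 = 1.489 m·K/W
Q' = ΔT/ΣR = (65.4 °C − 25.8 °C)/1.489 = 26.60 W/m
From the inner boundary to the PVC/HDPE interface, ΣR_partial = 0.3836 m·K/W.
T_interface = T_in − Q'·ΣR_partial = 65.4 °C − (26.60)(0.3836) = 55.2 °C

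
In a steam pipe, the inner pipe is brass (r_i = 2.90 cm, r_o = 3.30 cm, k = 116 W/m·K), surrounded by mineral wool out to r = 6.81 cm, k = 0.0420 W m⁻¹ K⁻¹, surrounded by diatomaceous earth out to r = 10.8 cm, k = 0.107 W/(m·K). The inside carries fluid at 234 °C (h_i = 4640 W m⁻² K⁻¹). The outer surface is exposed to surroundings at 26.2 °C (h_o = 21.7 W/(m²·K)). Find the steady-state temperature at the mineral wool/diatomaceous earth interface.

Treat each layer as a resistance in series:
  R'_conv,in = 1/(2πr h) = 1/(2π·0.0290·4640) = 0.001183 m·K/W
  R'_brass = ln(0.0330/0.0290)/(2πk) = 0.1292/(2π·116) = 1.773×10^-4 m·K/W
  R'_mineral wool = ln(0.0681/0.0330)/(2πk) = 0.7245/(2π·0.0420) = 2.745 m·K/W
  R'_diatomaceous earth = ln(0.108/0.0681)/(2πk) = 0.4612/(2π·0.107) = 0.6859 m·K/W
  R'_conv,out = 1/(2πr h) = 1/(2π·0.108·21.7) = 0.06791 m·K/W
ΣR = 0.001183 + 1.773×10^-4 + 2.745 + 0.6859 + 0.06791 = 3.500 m·K/W
Q' = ΔT/ΣR = (234 °C − 26.2 °C)/3.500 = 59.37 W/m
From the inner boundary to the mineral wool/diatomaceous earth interface, ΣR_partial = 2.746 m·K/W.
T_interface = T_in − Q'·ΣR_partial = 234 °C − (59.37)(2.746) = 71.0 °C

T = 71.0 °C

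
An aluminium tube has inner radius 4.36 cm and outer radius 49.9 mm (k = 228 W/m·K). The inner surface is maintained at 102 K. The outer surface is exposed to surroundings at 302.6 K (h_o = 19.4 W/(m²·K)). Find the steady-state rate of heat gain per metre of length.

Q' = 1220 W/m

Series thermal resistances, inner to outer:
  R'_aluminium = ln(0.0499/0.0436)/(2πk) = 0.1350/(2π·228) = 9.421×10^-5 m·K/W
  R'_conv,out = 1/(2πr h) = 1/(2π·0.0499·19.4) = 0.1644 m·K/W
ΣR = 9.421×10^-5 + 0.1644 = 0.1645 m·K/W
Q' = ΔT/ΣR = (102 K − 302.6 K)/0.1645 = -1220 W/m
(Negative Q' ⇒ heat flows inward; heat gain = 1220 W/m.)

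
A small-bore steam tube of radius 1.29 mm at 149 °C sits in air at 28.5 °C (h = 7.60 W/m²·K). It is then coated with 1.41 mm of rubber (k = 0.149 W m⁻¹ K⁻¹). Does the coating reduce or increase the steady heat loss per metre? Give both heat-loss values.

Critical radius for a cylinder: r_cr = k/h = 0.0196 m = 1.96 cm.
Outer radius after coating: r₂ = 0.00129 + 0.00141 = 0.00270 m.
Since r₁ < r_cr and r₂ ≤ r_cr, the coating moves toward the maximum at r_cr — heat loss rises.
Bare: R = 1/(2πr₁h) = 16.23 m·K/W; Q = 120.5/16.23 = 7.42 W/m.
Coated: R = R_cond + R_conv = 8.545 m·K/W; Q = 120.5/8.545 = 14.1 W/m.

increases: 7.42 → 14.1 W/m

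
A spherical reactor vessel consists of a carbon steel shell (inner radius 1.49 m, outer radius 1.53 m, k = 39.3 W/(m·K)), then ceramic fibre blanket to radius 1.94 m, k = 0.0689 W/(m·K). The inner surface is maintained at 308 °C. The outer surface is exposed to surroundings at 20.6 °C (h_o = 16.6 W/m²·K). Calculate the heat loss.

Treat each layer as a resistance in series:
  R_carbon steel = (1/1.49 − 1/1.53)/(4πk) = 0.01755/(4π·39.3) = 3.553×10^-5 K/W
  R_ceramic fibre blanket = (1/1.53 − 1/1.94)/(4πk) = 0.1381/(4π·0.0689) = 0.1595 K/W
  R_conv,out = 1/(4πr²h) = 1/(4π·1.94²·16.6) = 0.001274 K/W
ΣR = 3.553×10^-5 + 0.1595 + 0.001274 = 0.1608 K/W
Q = ΔT/ΣR = (308 °C − 20.6 °C)/0.1608 = 1790 W

Q = 1790 W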